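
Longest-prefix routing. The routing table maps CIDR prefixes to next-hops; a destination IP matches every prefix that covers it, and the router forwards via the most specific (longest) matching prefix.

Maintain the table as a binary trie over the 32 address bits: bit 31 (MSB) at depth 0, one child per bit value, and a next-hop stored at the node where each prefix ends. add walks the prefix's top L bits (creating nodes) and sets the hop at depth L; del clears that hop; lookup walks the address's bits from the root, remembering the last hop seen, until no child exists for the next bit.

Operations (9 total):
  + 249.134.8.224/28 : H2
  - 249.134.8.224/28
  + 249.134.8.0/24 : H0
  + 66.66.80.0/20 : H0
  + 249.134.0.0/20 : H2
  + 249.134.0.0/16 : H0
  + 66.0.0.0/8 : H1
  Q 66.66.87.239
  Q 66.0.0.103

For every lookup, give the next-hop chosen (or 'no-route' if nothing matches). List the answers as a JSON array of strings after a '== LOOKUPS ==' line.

Apply in order:
  add 249.134.8.224/28 -> H2 at depth 28
  del 249.134.8.224/28 (clear depth 28)
  add 249.134.8.0/24 -> H0 at depth 24
  add 66.66.80.0/20 -> H0 at depth 20
  add 249.134.0.0/20 -> H2 at depth 20
  add 249.134.0.0/16 -> H0 at depth 16
  add 66.0.0.0/8 -> H1 at depth 8
  lookup 66.66.87.239: bits 01000010010000100101 walk d0:-→d1:-→d2:-→d3:-→d4:-→d5:-→d6:-→d7:-→d8:H1→d9:-→d10:-→d11:-→d12:-→d13:-→d14:-→d15:-→d16:-→d17:-→d18:-→d19:-→d20:H0 -> H0
  lookup 66.0.0.103: bits 010000100 walk d0:-→d1:-→d2:-→d3:-→d4:-→d5:-→d6:-→d7:-→d8:H1→d9:- -> H1

== LOOKUPS ==
["H0","H1"]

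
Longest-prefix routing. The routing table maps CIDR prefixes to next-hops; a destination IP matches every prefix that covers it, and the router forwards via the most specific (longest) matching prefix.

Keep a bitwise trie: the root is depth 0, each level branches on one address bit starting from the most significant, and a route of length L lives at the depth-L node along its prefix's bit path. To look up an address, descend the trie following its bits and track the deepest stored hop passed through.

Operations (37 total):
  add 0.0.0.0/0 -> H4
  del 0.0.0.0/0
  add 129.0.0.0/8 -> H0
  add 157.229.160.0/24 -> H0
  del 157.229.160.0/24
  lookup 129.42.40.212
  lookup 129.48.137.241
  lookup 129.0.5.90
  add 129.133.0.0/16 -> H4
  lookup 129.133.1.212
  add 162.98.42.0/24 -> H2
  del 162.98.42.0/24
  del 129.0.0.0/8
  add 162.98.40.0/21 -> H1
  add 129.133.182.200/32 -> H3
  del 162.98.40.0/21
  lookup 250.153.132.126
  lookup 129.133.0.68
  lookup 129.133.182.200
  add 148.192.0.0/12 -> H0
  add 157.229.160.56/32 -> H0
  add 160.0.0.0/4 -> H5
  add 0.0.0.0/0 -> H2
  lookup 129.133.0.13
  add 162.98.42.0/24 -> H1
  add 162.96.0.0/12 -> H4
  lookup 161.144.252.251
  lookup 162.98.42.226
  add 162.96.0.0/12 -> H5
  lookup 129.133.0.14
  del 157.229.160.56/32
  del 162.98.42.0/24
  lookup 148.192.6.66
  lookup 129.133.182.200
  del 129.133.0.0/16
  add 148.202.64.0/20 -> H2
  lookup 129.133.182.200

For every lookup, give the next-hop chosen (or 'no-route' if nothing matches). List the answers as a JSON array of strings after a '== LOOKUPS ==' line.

Apply in order:
  add 0.0.0.0/0 -> H4 at depth 0
  del 0.0.0.0/0 (clear depth 0)
  add 129.0.0.0/8 -> H0 at depth 8
  add 157.229.160.0/24 -> H0 at depth 24
  del 157.229.160.0/24 (clear depth 24)
  lookup 129.42.40.212: bits 10000001 walk d0:-→d1:-→d2:-→d3:-→d4:-→d5:-→d6:-→d7:-→d8:H0 -> H0
  lookup 129.48.137.241: bits 10000001 walk d0:-→d1:-→d2:-→d3:-→d4:-→d5:-→d6:-→d7:-→d8:H0 -> H0
  lookup 129.0.5.90: bits 10000001 walk d0:-→d1:-→d2:-→d3:-→d4:-→d5:-→d6:-→d7:-→d8:H0 -> H0
  add 129.133.0.0/16 -> H4 at depth 16
  lookup 129.133.1.212: bits 1000000110000101 walk d0:-→d1:-→d2:-→d3:-→d4:-→d5:-→d6:-→d7:-→d8:H0→d9:-→d10:-→d11:-→d12:-→d13:-→d14:-→d15:-→d16:H4 -> H4
  add 162.98.42.0/24 -> H2 at depth 24
  del 162.98.42.0/24 (clear depth 24)
  del 129.0.0.0/8 (clear depth 8)
  add 162.98.40.0/21 -> H1 at depth 21
  add 129.133.182.200/32 -> H3 at depth 32
  del 162.98.40.0/21 (clear depth 21)
  lookup 250.153.132.126: bits 1 walk d0:-→d1:- -> no-route
  lookup 129.133.0.68: bits 1000000110000101 walk d0:-→d1:-→d2:-→d3:-→d4:-→d5:-→d6:-→d7:-→d8:-→d9:-→d10:-→d11:-→d12:-→d13:-→d14:-→d15:-→d16:H4 -> H4
  lookup 129.133.182.200: bits 10000001100001011011011011001000 walk d0:-→d1:-→d2:-→d3:-→d4:-→d5:-→d6:-→d7:-→d8:-→d9:-→d10:-→d11:-→d12:-→d13:-→d14:-→d15:-→d16:H4→d17:-→d18:-→d19:-→d20:-→d21:-→d22:-→d23:-→d24:-→d25:-→d26:-→d27:-→d28:-→d29:-→d30:-→d31:-→d32:H3 -> H3
  add 148.192.0.0/12 -> H0 at depth 12
  add 157.229.160.56/32 -> H0 at depth 32
  add 160.0.0.0/4 -> H5 at depth 4
  add 0.0.0.0/0 -> H2 at depth 0
  lookup 129.133.0.13: bits 1000000110000101 walk d0:H2→d1:-→d2:-→d3:-→d4:-→d5:-→d6:-→d7:-→d8:-→d9:-→d10:-→d11:-→d12:-→d13:-→d14:-→d15:-→d16:H4 -> H4
  add 162.98.42.0/24 -> H1 at depth 24
  add 162.96.0.0/12 -> H4 at depth 12
  lookup 161.144.252.251: bits 101000 walk d0:H2→d1:-→d2:-→d3:-→d4:H5→d5:-→d6:- -> H5
  lookup 162.98.42.226: bits 101000100110001000101010 walk d0:H2→d1:-→d2:-→d3:-→d4:H5→d5:-→d6:-→d7:-→d8:-→d9:-→d10:-→d11:-→d12:H4→d13:-→d14:-→d15:-→d16:-→d17:-→d18:-→d19:-→d20:-→d21:-→d22:-→d23:-→d24:H1 -> H1
  add 162.96.0.0/12 -> H5 at depth 12
  lookup 129.133.0.14: bits 1000000110000101 walk d0:H2→d1:-→d2:-→d3:-→d4:-→d5:-→d6:-→d7:-→d8:-→d9:-→d10:-→d11:-→d12:-→d13:-→d14:-→d15:-→d16:H4 -> H4
  del 157.229.160.56/32 (clear depth 32)
  del 162.98.42.0/24 (clear depth 24)
  lookup 148.192.6.66: bits 100101001100 walk d0:H2→d1:-→d2:-→d3:-→d4:-→d5:-→d6:-→d7:-→d8:-→d9:-→d10:-→d11:-→d12:H0 -> H0
  lookup 129.133.182.200: bits 10000001100001011011011011001000 walk d0:H2→d1:-→d2:-→d3:-→d4:-→d5:-→d6:-→d7:-→d8:-→d9:-→d10:-→d11:-→d12:-→d13:-→d14:-→d15:-→d16:H4→d17:-→d18:-→d19:-→d20:-→d21:-→d22:-→d23:-→d24:-→d25:-→d26:-→d27:-→d28:-→d29:-→d30:-→d31:-→d32:H3 -> H3
  del 129.133.0.0/16 (clear depth 16)
  add 148.202.64.0/20 -> H2 at depth 20
  lookup 129.133.182.200: bits 10000001100001011011011011001000 walk d0:H2→d1:-→d2:-→d3:-→d4:-→d5:-→d6:-→d7:-→d8:-→d9:-→d10:-→d11:-→d12:-→d13:-→d14:-→d15:-→d16:-→d17:-→d18:-→d19:-→d20:-→d21:-→d22:-→d23:-→d24:-→d25:-→d26:-→d27:-→d28:-→d29:-→d30:-→d31:-→d32:H3 -> H3

== LOOKUPS ==
["H0","H0","H0","H4","no-route","H4","H3","H4","H5","H1","H4","H0","H3","H3"]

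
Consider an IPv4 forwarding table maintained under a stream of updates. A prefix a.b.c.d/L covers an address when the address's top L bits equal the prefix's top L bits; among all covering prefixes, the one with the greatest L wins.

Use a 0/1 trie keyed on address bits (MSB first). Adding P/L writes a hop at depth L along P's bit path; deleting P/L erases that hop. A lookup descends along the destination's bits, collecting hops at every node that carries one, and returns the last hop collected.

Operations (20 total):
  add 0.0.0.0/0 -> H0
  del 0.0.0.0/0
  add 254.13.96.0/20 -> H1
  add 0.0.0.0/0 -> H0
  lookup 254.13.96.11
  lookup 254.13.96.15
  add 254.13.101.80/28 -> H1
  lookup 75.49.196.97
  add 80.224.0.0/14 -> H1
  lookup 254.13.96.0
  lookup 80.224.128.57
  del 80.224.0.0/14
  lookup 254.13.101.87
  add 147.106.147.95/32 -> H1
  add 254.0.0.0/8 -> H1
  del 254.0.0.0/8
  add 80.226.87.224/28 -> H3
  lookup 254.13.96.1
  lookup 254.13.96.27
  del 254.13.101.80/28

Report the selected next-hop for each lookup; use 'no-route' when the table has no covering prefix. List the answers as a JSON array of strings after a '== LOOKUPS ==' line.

Apply in order:
  + 0.0.0.0/0 (H0) depth=0
  - 0.0.0.0/0 clear@0
  + 254.13.96.0/20 (H1) depth=20
  + 0.0.0.0/0 (H0) depth=0
  lookup 254.13.96.11: bits 11111110000011010110 walk d0:H0→d1:-→d2:-→d3:-→d4:-→d5:-→d6:-→d7:-→d8:-→d9:-→d10:-→d11:-→d12:-→d13:-→d14:-→d15:-→d16:-→d17:-→d18:-→d19:-→d20:H1 -> H1
  lookup 254.13.96.15: bits 11111110000011010110 walk d0:H0→d1:-→d2:-→d3:-→d4:-→d5:-→d6:-→d7:-→d8:-→d9:-→d10:-→d11:-→d12:-→d13:-→d14:-→d15:-→d16:-→d17:-→d18:-→d19:-→d20:H1 -> H1
  + 254.13.101.80/28 (H1) depth=28
  lookup 75.49.196.97: bits ε walk d0:H0 -> H0
  + 80.224.0.0/14 (H1) depth=14
  lookup 254.13.96.0: bits 111111100000110101100 walk d0:H0→d1:-→d2:-→d3:-→d4:-→d5:-→d6:-→d7:-→d8:-→d9:-→d10:-→d11:-→d12:-→d13:-→d14:-→d15:-→d16:-→d17:-→d18:-→d19:-→d20:H1→d21:- -> H1
  lookup 80.224.128.57: bits 01010000111000 walk d0:H0→d1:-→d2:-→d3:-→d4:-→d5:-→d6:-→d7:-→d8:-→d9:-→d10:-→d11:-→d12:-→d13:-→d14:H1 -> H1
  - 80.224.0.0/14 clear@14
  lookup 254.13.101.87: bits 1111111000001101011001010101 walk d0:H0→d1:-→d2:-→d3:-→d4:-→d5:-→d6:-→d7:-→d8:-→d9:-→d10:-→d11:-→d12:-→d13:-→d14:-→d15:-→d16:-→d17:-→d18:-→d19:-→d20:H1→d21:-→d22:-→d23:-→d24:-→d25:-→d26:-→d27:-→d28:H1 -> H1
  + 147.106.147.95/32 (H1) depth=32
  + 254.0.0.0/8 (H1) depth=8
  - 254.0.0.0/8 clear@8
  + 80.226.87.224/28 (H3) depth=28
  lookup 254.13.96.1: bits 111111100000110101100 walk d0:H0→d1:-→d2:-→d3:-→d4:-→d5:-→d6:-→d7:-→d8:-→d9:-→d10:-→d11:-→d12:-→d13:-→d14:-→d15:-→d16:-→d17:-→d18:-→d19:-→d20:H1→d21:- -> H1
  lookup 254.13.96.27: bits 111111100000110101100 walk d0:H0→d1:-→d2:-→d3:-→d4:-→d5:-→d6:-→d7:-→d8:-→d9:-→d10:-→d11:-→d12:-→d13:-→d14:-→d15:-→d16:-→d17:-→d18:-→d19:-→d20:H1→d21:- -> H1
  - 254.13.101.80/28 clear@28

== LOOKUPS ==
["H1","H1","H0","H1","H1","H1","H1","H1"]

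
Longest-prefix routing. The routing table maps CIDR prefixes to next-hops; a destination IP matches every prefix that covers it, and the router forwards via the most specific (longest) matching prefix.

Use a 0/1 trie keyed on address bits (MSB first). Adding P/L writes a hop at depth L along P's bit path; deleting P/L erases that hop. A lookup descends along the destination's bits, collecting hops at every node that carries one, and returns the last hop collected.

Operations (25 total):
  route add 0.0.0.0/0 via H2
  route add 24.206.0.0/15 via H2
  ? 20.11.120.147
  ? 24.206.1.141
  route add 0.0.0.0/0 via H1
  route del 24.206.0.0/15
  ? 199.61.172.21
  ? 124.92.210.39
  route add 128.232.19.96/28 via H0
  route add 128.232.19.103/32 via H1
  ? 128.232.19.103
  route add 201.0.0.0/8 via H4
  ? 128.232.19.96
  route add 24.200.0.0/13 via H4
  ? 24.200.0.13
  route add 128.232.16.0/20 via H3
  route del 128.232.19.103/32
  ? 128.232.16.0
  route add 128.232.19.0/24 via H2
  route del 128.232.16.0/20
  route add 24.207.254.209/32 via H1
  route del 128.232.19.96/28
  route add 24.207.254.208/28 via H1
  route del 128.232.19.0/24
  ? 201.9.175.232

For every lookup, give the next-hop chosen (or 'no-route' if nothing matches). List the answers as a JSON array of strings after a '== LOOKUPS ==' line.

Process each operation:
  add 0.0.0.0/0 -> H2 at depth 0
  add 24.206.0.0/15 -> H2 at depth 15
  ? 20.11.120.147  path d0:H2→d1:-→d2:-→d3:-→d4:-  best=H2
  ? 24.206.1.141  path d0:H2→d1:-→d2:-→d3:-→d4:-→d5:-→d6:-→d7:-→d8:-→d9:-→d10:-→d11:-→d12:-→d13:-→d14:-→d15:H2  best=H2
  add 0.0.0.0/0 -> H1 at depth 0
  - 24.206.0.0/15 clear@15
  ? 199.61.172.21  path d0:H1  best=H1
  ? 124.92.210.39  path d0:H1→d1:-  best=H1
  add 128.232.19.96/28 -> H0 at depth 28
  add 128.232.19.103/32 -> H1 at depth 32
  ? 128.232.19.103  path d0:H1→d1:-→d2:-→d3:-→d4:-→d5:-→d6:-→d7:-→d8:-→d9:-→d10:-→d11:-→d12:-→d13:-→d14:-→d15:-→d16:-→d17:-→d18:-→d19:-→d20:-→d21:-→d22:-→d23:-→d24:-→d25:-→d26:-→d27:-→d28:H0→d29:-→d30:-→d31:-→d32:H1  best=H1
  add 201.0.0.0/8 -> H4 at depth 8
  ? 128.232.19.96  path d0:H1→d1:-→d2:-→d3:-→d4:-→d5:-→d6:-→d7:-→d8:-→d9:-→d10:-→d11:-→d12:-→d13:-→d14:-→d15:-→d16:-→d17:-→d18:-→d19:-→d20:-→d21:-→d22:-→d23:-→d24:-→d25:-→d26:-→d27:-→d28:H0→d29:-  best=H0
  add 24.200.0.0/13 -> H4 at depth 13
  ? 24.200.0.13  path d0:H1→d1:-→d2:-→d3:-→d4:-→d5:-→d6:-→d7:-→d8:-→d9:-→d10:-→d11:-→d12:-→d13:H4  best=H4
  add 128.232.16.0/20 -> H3 at depth 20
  - 128.232.19.103/32 clear@32
  ? 128.232.16.0  path d0:H1→d1:-→d2:-→d3:-→d4:-→d5:-→d6:-→d7:-→d8:-→d9:-→d10:-→d11:-→d12:-→d13:-→d14:-→d15:-→d16:-→d17:-→d18:-→d19:-→d20:H3→d21:-→d22:-  best=H3
  add 128.232.19.0/24 -> H2 at depth 24
  - 128.232.16.0/20 clear@20
  add 24.207.254.209/32 -> H1 at depth 32
  - 128.232.19.96/28 clear@28
  add 24.207.254.208/28 -> H1 at depth 28
  - 128.232.19.0/24 clear@24
  ? 201.9.175.232  path d0:H1→d1:-→d2:-→d3:-→d4:-→d5:-→d6:-→d7:-→d8:H4  best=H4

== LOOKUPS ==
["H2","H2","H1","H1","H1","H0","H4","H3","H4"]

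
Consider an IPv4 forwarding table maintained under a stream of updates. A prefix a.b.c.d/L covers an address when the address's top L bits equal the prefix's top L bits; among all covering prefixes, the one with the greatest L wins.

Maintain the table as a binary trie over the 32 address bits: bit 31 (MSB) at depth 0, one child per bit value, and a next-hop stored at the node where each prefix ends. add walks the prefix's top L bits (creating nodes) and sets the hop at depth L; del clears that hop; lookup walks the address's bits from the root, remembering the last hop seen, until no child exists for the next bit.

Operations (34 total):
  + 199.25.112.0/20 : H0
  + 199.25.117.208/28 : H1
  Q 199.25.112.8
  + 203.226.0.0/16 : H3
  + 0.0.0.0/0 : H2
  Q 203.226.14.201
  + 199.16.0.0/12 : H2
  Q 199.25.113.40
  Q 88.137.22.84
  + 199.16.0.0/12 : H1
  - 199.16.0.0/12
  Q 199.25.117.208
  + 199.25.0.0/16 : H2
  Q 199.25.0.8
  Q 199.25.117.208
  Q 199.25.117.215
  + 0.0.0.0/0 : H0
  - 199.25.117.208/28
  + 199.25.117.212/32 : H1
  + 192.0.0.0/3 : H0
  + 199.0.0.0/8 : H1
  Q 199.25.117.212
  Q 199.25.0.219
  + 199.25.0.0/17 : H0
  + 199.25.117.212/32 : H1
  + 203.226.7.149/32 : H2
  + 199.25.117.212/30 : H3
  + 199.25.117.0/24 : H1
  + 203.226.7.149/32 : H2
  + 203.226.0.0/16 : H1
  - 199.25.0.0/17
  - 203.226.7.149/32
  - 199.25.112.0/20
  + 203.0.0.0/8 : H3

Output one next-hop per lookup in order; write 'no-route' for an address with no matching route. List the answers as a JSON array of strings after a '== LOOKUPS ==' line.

Apply in order:
  + 199.25.112.0/20 (H0) depth=20
  + 199.25.117.208/28 (H1) depth=28
  Q 199.25.112.8: descend 110001110001100101110 ; hops seen [H0] ; pick H0
  + 203.226.0.0/16 (H3) depth=16
  + 0.0.0.0/0 (H2) depth=0
  Q 203.226.14.201: descend 1100101111100010 ; hops seen [H2,H3] ; pick H3
  + 199.16.0.0/12 (H2) depth=12
  Q 199.25.113.40: descend 110001110001100101110 ; hops seen [H2,H2,H0] ; pick H0
  Q 88.137.22.84: descend ε ; hops seen [H2] ; pick H2
  + 199.16.0.0/12 (H1) depth=12
  - 199.16.0.0/12 clear@12
  Q 199.25.117.208: descend 1100011100011001011101011101 ; hops seen [H2,H0,H1] ; pick H1
  + 199.25.0.0/16 (H2) depth=16
  Q 199.25.0.8: descend 11000111000110010 ; hops seen [H2,H2] ; pick H2
  Q 199.25.117.208: descend 1100011100011001011101011101 ; hops seen [H2,H2,H0,H1] ; pick H1
  Q 199.25.117.215: descend 1100011100011001011101011101 ; hops seen [H2,H2,H0,H1] ; pick H1
  + 0.0.0.0/0 (H0) depth=0
  - 199.25.117.208/28 clear@28
  + 199.25.117.212/32 (H1) depth=32
  + 192.0.0.0/3 (H0) depth=3
  + 199.0.0.0/8 (H1) depth=8
  Q 199.25.117.212: descend 11000111000110010111010111010100 ; hops seen [H0,H0,H1,H2,H0,H1] ; pick H1
  Q 199.25.0.219: descend 11000111000110010 ; hops seen [H0,H0,H1,H2] ; pick H2
  + 199.25.0.0/17 (H0) depth=17
  + 199.25.117.212/32 (H1) depth=32
  + 203.226.7.149/32 (H2) depth=32
  + 199.25.117.212/30 (H3) depth=30
  + 199.25.117.0/24 (H1) depth=24
  + 203.226.7.149/32 (H2) depth=32
  + 203.226.0.0/16 (H1) depth=16
  - 199.25.0.0/17 clear@17
  - 203.226.7.149/32 clear@32
  - 199.25.112.0/20 clear@20
  + 203.0.0.0/8 (H3) depth=8

== LOOKUPS ==
["H0","H3","H0","H2","H1","H2","H1","H1","H1","H2"]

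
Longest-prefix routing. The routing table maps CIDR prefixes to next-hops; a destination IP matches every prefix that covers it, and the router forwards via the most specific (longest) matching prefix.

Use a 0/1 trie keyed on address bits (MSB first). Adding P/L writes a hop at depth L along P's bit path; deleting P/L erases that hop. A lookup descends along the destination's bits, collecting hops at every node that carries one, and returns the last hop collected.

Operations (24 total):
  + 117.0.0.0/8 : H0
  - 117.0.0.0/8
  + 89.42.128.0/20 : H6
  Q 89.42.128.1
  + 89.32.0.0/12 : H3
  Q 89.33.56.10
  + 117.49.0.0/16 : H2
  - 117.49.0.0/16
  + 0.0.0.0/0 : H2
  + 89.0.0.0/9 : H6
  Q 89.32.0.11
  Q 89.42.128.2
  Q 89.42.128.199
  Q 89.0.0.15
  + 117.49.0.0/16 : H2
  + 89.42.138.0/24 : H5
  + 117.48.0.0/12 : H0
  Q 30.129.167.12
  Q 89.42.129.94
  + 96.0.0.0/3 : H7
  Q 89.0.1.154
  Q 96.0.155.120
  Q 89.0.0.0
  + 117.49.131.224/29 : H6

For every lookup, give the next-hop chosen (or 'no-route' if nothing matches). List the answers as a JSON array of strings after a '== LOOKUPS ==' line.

Apply in order:
  + 117.0.0.0/8 (H0) depth=8
  - 117.0.0.0/8 clear@8
  + 89.42.128.0/20 (H6) depth=20
  lookup 89.42.128.1: bits 01011001001010101000 walk d0:-→d1:-→d2:-→d3:-→d4:-→d5:-→d6:-→d7:-→d8:-→d9:-→d10:-→d11:-→d12:-→d13:-→d14:-→d15:-→d16:-→d17:-→d18:-→d19:-→d20:H6 -> H6
  + 89.32.0.0/12 (H3) depth=12
  lookup 89.33.56.10: bits 010110010010 walk d0:-→d1:-→d2:-→d3:-→d4:-→d5:-→d6:-→d7:-→d8:-→d9:-→d10:-→d11:-→d12:H3 -> H3
  + 117.49.0.0/16 (H2) depth=16
  - 117.49.0.0/16 clear@16
  + 0.0.0.0/0 (H2) depth=0
  + 89.0.0.0/9 (H6) depth=9
  lookup 89.32.0.11: bits 010110010010 walk d0:H2→d1:-→d2:-→d3:-→d4:-→d5:-→d6:-→d7:-→d8:-→d9:H6→d10:-→d11:-→d12:H3 -> H3
  lookup 89.42.128.2: bits 01011001001010101000 walk d0:H2→d1:-→d2:-→d3:-→d4:-→d5:-→d6:-→d7:-→d8:-→d9:H6→d10:-→d11:-→d12:H3→d13:-→d14:-→d15:-→d16:-→d17:-→d18:-→d19:-→d20:H6 -> H6
  lookup 89.42.128.199: bits 01011001001010101000 walk d0:H2→d1:-→d2:-→d3:-→d4:-→d5:-→d6:-→d7:-→d8:-→d9:H6→d10:-→d11:-→d12:H3→d13:-→d14:-→d15:-→d16:-→d17:-→d18:-→d19:-→d20:H6 -> H6
  lookup 89.0.0.15: bits 0101100100 walk d0:H2→d1:-→d2:-→d3:-→d4:-→d5:-→d6:-→d7:-→d8:-→d9:H6→d10:- -> H6
  + 117.49.0.0/16 (H2) depth=16
  + 89.42.138.0/24 (H5) depth=24
  + 117.48.0.0/12 (H0) depth=12
  lookup 30.129.167.12: bits 0 walk d0:H2→d1:- -> H2
  lookup 89.42.129.94: bits 01011001001010101000 walk d0:H2→d1:-→d2:-→d3:-→d4:-→d5:-→d6:-→d7:-→d8:-→d9:H6→d10:-→d11:-→d12:H3→d13:-→d14:-→d15:-→d16:-→d17:-→d18:-→d19:-→d20:H6 -> H6
  + 96.0.0.0/3 (H7) depth=3
  lookup 89.0.1.154: bits 0101100100 walk d0:H2→d1:-→d2:-→d3:-→d4:-→d5:-→d6:-→d7:-→d8:-→d9:H6→d10:- -> H6
  lookup 96.0.155.120: bits 011 walk d0:H2→d1:-→d2:-→d3:H7 -> H7
  lookup 89.0.0.0: bits 0101100100 walk d0:H2→d1:-→d2:-→d3:-→d4:-→d5:-→d6:-→d7:-→d8:-→d9:H6→d10:- -> H6
  + 117.49.131.224/29 (H6) depth=29

== LOOKUPS ==
["H6","H3","H3","H6","H6","H6","H2","H6","H6","H7","H6"]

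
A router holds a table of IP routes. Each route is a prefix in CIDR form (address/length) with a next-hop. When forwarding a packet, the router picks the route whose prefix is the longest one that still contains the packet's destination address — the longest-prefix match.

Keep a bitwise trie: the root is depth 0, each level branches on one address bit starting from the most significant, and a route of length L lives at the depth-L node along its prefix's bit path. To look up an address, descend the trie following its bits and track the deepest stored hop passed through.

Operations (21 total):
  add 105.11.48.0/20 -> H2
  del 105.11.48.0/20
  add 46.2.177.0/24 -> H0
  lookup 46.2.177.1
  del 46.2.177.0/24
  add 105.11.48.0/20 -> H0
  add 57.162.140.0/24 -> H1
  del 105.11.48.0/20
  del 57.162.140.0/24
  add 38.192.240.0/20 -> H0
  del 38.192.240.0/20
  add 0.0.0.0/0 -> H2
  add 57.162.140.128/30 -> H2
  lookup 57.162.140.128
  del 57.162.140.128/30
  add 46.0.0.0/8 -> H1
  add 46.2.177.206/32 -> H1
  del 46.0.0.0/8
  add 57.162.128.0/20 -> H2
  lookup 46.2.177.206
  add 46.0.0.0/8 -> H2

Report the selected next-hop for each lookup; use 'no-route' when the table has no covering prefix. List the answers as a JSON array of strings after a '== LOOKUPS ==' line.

Process each operation:
  + 105.11.48.0/20 (H2) depth=20
  - 105.11.48.0/20 clear@20
  + 46.2.177.0/24 (H0) depth=24
  Q 46.2.177.1: descend 001011100000001010110001 ; hops seen [H0] ; pick H0
  - 46.2.177.0/24 clear@24
  + 105.11.48.0/20 (H0) depth=20
  + 57.162.140.0/24 (H1) depth=24
  - 105.11.48.0/20 clear@20
  - 57.162.140.0/24 clear@24
  + 38.192.240.0/20 (H0) depth=20
  - 38.192.240.0/20 clear@20
  + 0.0.0.0/0 (H2) depth=0
  + 57.162.140.128/30 (H2) depth=30
  Q 57.162.140.128: descend 001110011010001010001100100000 ; hops seen [H2,H2] ; pick H2
  - 57.162.140.128/30 clear@30
  + 46.0.0.0/8 (H1) depth=8
  + 46.2.177.206/32 (H1) depth=32
  - 46.0.0.0/8 clear@8
  + 57.162.128.0/20 (H2) depth=20
  Q 46.2.177.206: descend 00101110000000101011000111001110 ; hops seen [H2,H1] ; pick H1
  + 46.0.0.0/8 (H2) depth=8

== LOOKUPS ==
["H0","H2","H1"]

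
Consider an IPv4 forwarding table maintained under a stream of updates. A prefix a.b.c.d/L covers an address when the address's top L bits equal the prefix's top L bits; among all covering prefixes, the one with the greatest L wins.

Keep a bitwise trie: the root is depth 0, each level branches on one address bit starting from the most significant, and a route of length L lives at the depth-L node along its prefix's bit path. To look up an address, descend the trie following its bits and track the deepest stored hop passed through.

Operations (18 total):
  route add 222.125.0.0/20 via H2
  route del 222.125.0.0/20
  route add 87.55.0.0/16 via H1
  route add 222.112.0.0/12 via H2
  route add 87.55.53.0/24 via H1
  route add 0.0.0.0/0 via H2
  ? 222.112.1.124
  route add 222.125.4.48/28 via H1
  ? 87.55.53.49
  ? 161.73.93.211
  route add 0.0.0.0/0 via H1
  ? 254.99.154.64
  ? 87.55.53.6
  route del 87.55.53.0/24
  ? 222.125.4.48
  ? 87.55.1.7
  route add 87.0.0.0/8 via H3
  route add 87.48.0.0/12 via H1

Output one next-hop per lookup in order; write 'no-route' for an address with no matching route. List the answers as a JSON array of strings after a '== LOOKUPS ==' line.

Apply in order:
  + 222.125.0.0/20 (H2) depth=20
  - 222.125.0.0/20 clear@20
  + 87.55.0.0/16 (H1) depth=16
  + 222.112.0.0/12 (H2) depth=12
  + 87.55.53.0/24 (H1) depth=24
  + 0.0.0.0/0 (H2) depth=0
  lookup 222.112.1.124: bits 110111100111 walk d0:H2→d1:-→d2:-→d3:-→d4:-→d5:-→d6:-→d7:-→d8:-→d9:-→d10:-→d11:-→d12:H2 -> H2
  + 222.125.4.48/28 (H1) depth=28
  lookup 87.55.53.49: bits 010101110011011100110101 walk d0:H2→d1:-→d2:-→d3:-→d4:-→d5:-→d6:-→d7:-→d8:-→d9:-→d10:-→d11:-→d12:-→d13:-→d14:-→d15:-→d16:H1→d17:-→d18:-→d19:-→d20:-→d21:-→d22:-→d23:-→d24:H1 -> H1
  lookup 161.73.93.211: bits 1 walk d0:H2→d1:- -> H2
  + 0.0.0.0/0 (H1) depth=0
  lookup 254.99.154.64: bits 11 walk d0:H1→d1:-→d2:- -> H1
  lookup 87.55.53.6: bits 010101110011011100110101 walk d0:H1→d1:-→d2:-→d3:-→d4:-→d5:-→d6:-→d7:-→d8:-→d9:-→d10:-→d11:-→d12:-→d13:-→d14:-→d15:-→d16:H1→d17:-→d18:-→d19:-→d20:-→d21:-→d22:-→d23:-→d24:H1 -> H1
  - 87.55.53.0/24 clear@24
  lookup 222.125.4.48: bits 1101111001111101000001000011 walk d0:H1→d1:-→d2:-→d3:-→d4:-→d5:-→d6:-→d7:-→d8:-→d9:-→d10:-→d11:-→d12:H2→d13:-→d14:-→d15:-→d16:-→d17:-→d18:-→d19:-→d20:-→d21:-→d22:-→d23:-→d24:-→d25:-→d26:-→d27:-→d28:H1 -> H1
  lookup 87.55.1.7: bits 010101110011011100 walk d0:H1→d1:-→d2:-→d3:-→d4:-→d5:-→d6:-→d7:-→d8:-→d9:-→d10:-→d11:-→d12:-→d13:-→d14:-→d15:-→d16:H1→d17:-→d18:- -> H1
  + 87.0.0.0/8 (H3) depth=8
  + 87.48.0.0/12 (H1) depth=12

== LOOKUPS ==
["H2","H1","H2","H1","H1","H1","H1"]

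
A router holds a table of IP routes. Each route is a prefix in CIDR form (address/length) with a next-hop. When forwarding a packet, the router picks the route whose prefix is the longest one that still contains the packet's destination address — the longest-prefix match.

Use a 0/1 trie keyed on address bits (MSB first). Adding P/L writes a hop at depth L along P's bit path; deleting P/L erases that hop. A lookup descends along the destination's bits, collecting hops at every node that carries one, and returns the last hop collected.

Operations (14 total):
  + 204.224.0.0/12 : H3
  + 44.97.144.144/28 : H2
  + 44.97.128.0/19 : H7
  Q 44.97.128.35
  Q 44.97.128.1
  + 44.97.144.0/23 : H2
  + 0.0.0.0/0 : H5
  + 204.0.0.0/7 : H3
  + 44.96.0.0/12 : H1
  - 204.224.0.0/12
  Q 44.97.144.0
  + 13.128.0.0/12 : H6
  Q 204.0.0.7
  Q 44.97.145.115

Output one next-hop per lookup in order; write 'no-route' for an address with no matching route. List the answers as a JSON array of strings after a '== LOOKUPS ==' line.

Apply in order:
  + 204.224.0.0/12 (H3) depth=12
  + 44.97.144.144/28 (H2) depth=28
  + 44.97.128.0/19 (H7) depth=19
  ? 44.97.128.35  path d0:-→d1:-→d2:-→d3:-→d4:-→d5:-→d6:-→d7:-→d8:-→d9:-→d10:-→d11:-→d12:-→d13:-→d14:-→d15:-→d16:-→d17:-→d18:-→d19:H7  best=H7
  ? 44.97.128.1  path d0:-→d1:-→d2:-→d3:-→d4:-→d5:-→d6:-→d7:-→d8:-→d9:-→d10:-→d11:-→d12:-→d13:-→d14:-→d15:-→d16:-→d17:-→d18:-→d19:H7  best=H7
  + 44.97.144.0/23 (H2) depth=23
  + 0.0.0.0/0 (H5) depth=0
  + 204.0.0.0/7 (H3) depth=7
  + 44.96.0.0/12 (H1) depth=12
  del 204.224.0.0/12 (clear depth 12)
  ? 44.97.144.0  path d0:H5→d1:-→d2:-→d3:-→d4:-→d5:-→d6:-→d7:-→d8:-→d9:-→d10:-→d11:-→d12:H1→d13:-→d14:-→d15:-→d16:-→d17:-→d18:-→d19:H7→d20:-→d21:-→d22:-→d23:H2→d24:-  best=H2
  + 13.128.0.0/12 (H6) depth=12
  ? 204.0.0.7  path d0:H5→d1:-→d2:-→d3:-→d4:-→d5:-→d6:-→d7:H3→d8:-  best=H3
  ? 44.97.145.115  path d0:H5→d1:-→d2:-→d3:-→d4:-→d5:-→d6:-→d7:-→d8:-→d9:-→d10:-→d11:-→d12:H1→d13:-→d14:-→d15:-→d16:-→d17:-→d18:-→d19:H7→d20:-→d21:-→d22:-→d23:H2  best=H2

== LOOKUPS ==
["H7","H7","H2","H3","H2"]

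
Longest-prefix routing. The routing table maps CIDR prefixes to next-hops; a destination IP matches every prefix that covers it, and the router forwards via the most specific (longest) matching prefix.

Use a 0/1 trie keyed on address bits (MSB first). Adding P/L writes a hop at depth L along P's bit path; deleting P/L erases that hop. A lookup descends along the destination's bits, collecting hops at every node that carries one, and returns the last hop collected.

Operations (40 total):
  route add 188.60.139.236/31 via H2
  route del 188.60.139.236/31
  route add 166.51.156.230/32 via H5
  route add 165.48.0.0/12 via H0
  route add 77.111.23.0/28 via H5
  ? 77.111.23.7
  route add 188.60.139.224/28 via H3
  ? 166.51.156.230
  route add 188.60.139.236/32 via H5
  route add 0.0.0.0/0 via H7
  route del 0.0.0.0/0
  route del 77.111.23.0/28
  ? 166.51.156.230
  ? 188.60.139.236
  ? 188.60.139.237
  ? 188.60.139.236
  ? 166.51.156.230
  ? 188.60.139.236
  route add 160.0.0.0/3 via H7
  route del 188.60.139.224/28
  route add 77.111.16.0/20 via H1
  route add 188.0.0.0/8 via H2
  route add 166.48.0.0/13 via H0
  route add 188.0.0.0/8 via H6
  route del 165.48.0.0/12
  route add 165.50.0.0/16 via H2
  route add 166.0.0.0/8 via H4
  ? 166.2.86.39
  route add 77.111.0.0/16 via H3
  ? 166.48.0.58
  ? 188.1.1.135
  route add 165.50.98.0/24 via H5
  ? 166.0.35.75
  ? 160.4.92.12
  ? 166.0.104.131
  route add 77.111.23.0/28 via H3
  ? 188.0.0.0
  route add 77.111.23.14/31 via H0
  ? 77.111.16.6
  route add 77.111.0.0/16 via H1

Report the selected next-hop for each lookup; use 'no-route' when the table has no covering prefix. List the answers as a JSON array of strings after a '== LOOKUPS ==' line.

Apply in order:
  + 188.60.139.236/31 (H2) depth=31
  - 188.60.139.236/31 clear@31
  + 166.51.156.230/32 (H5) depth=32
  + 165.48.0.0/12 (H0) depth=12
  + 77.111.23.0/28 (H5) depth=28
  Q 77.111.23.7: descend 0100110101101111000101110000 ; hops seen [H5] ; pick H5
  + 188.60.139.224/28 (H3) depth=28
  Q 166.51.156.230: descend 10100110001100111001110011100110 ; hops seen [H5] ; pick H5
  + 188.60.139.236/32 (H5) depth=32
  + 0.0.0.0/0 (H7) depth=0
  - 0.0.0.0/0 clear@0
  - 77.111.23.0/28 clear@28
  Q 166.51.156.230: descend 10100110001100111001110011100110 ; hops seen [H5] ; pick H5
  Q 188.60.139.236: descend 10111100001111001000101111101100 ; hops seen [H3,H5] ; pick H5
  Q 188.60.139.237: descend 1011110000111100100010111110110 ; hops seen [H3] ; pick H3
  Q 188.60.139.236: descend 10111100001111001000101111101100 ; hops seen [H3,H5] ; pick H5
  Q 166.51.156.230: descend 10100110001100111001110011100110 ; hops seen [H5] ; pick H5
  Q 188.60.139.236: descend 10111100001111001000101111101100 ; hops seen [H3,H5] ; pick H5
  + 160.0.0.0/3 (H7) depth=3
  - 188.60.139.224/28 clear@28
  + 77.111.16.0/20 (H1) depth=20
  + 188.0.0.0/8 (H2) depth=8
  + 166.48.0.0/13 (H0) depth=13
  + 188.0.0.0/8 (H6) depth=8
  - 165.48.0.0/12 clear@12
  + 165.50.0.0/16 (H2) depth=16
  + 166.0.0.0/8 (H4) depth=8
  Q 166.2.86.39: descend 1010011000 ; hops seen [H7,H4] ; pick H4
  + 77.111.0.0/16 (H3) depth=16
  Q 166.48.0.58: descend 10100110001100 ; hops seen [H7,H4,H0] ; pick H0
  Q 188.1.1.135: descend 1011110000 ; hops seen [H7,H6] ; pick H6
  + 165.50.98.0/24 (H5) depth=24
  Q 166.0.35.75: descend 1010011000 ; hops seen [H7,H4] ; pick H4
  Q 160.4.92.12: descend 10100 ; hops seen [H7] ; pick H7
  Q 166.0.104.131: descend 1010011000 ; hops seen [H7,H4] ; pick H4
  + 77.111.23.0/28 (H3) depth=28
  Q 188.0.0.0: descend 1011110000 ; hops seen [H7,H6] ; pick H6
  + 77.111.23.14/31 (H0) depth=31
  Q 77.111.16.6: descend 010011010110111100010 ; hops seen [H3,H1] ; pick H1
  + 77.111.0.0/16 (H1) depth=16

== LOOKUPS ==
["H5","H5","H5","H5","H3","H5","H5","H5","H4","H0","H6","H4","H7","H4","H6","H1"]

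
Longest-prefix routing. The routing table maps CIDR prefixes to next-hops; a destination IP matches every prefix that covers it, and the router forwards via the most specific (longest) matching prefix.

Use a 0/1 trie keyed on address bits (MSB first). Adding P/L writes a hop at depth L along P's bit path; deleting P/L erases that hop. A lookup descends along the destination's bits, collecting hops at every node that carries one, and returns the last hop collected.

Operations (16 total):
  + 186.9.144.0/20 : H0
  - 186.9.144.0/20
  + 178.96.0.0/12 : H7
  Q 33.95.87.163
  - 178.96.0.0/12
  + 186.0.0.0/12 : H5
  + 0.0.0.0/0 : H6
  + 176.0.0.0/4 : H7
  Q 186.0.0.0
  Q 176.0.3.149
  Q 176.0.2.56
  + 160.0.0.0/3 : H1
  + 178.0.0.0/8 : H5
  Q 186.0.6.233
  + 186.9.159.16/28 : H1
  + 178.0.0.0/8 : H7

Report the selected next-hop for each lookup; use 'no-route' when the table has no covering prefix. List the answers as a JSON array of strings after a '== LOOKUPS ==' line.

Trace:
  + 186.9.144.0/20 (H0) depth=20
  del 186.9.144.0/20 (clear depth 20)
  + 178.96.0.0/12 (H7) depth=12
  lookup 33.95.87.163: bits ε walk d0:- -> no-route
  del 178.96.0.0/12 (clear depth 12)
  + 186.0.0.0/12 (H5) depth=12
  + 0.0.0.0/0 (H6) depth=0
  + 176.0.0.0/4 (H7) depth=4
  lookup 186.0.0.0: bits 101110100000 walk d0:H6→d1:-→d2:-→d3:-→d4:H7→d5:-→d6:-→d7:-→d8:-→d9:-→d10:-→d11:-→d12:H5 -> H5
  lookup 176.0.3.149: bits 101100 walk d0:H6→d1:-→d2:-→d3:-→d4:H7→d5:-→d6:- -> H7
  lookup 176.0.2.56: bits 101100 walk d0:H6→d1:-→d2:-→d3:-→d4:H7→d5:-→d6:- -> H7
  + 160.0.0.0/3 (H1) depth=3
  + 178.0.0.0/8 (H5) depth=8
  lookup 186.0.6.233: bits 101110100000 walk d0:H6→d1:-→d2:-→d3:H1→d4:H7→d5:-→d6:-→d7:-→d8:-→d9:-→d10:-→d11:-→d12:H5 -> H5
  + 186.9.159.16/28 (H1) depth=28
  + 178.0.0.0/8 (H7) depth=8

== LOOKUPS ==
["no-route","H5","H7","H7","H5"]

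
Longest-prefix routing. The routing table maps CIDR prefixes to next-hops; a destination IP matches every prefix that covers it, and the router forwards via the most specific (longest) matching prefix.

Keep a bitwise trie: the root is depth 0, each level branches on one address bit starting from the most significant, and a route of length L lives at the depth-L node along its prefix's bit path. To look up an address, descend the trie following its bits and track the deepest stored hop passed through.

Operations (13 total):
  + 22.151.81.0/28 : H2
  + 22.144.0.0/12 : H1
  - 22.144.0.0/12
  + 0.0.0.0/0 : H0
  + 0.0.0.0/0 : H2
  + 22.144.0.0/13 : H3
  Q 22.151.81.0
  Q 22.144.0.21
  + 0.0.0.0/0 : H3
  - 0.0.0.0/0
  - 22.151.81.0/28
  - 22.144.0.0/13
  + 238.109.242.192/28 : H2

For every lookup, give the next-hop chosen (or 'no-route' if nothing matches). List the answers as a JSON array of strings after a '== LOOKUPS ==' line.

Trace:
  + 22.151.81.0/28 (H2) depth=28
  + 22.144.0.0/12 (H1) depth=12
  del 22.144.0.0/12 (clear depth 12)
  + 0.0.0.0/0 (H0) depth=0
  + 0.0.0.0/0 (H2) depth=0
  + 22.144.0.0/13 (H3) depth=13
  lookup 22.151.81.0: bits 0001011010010111010100010000 walk d0:H2→d1:-→d2:-→d3:-→d4:-→d5:-→d6:-→d7:-→d8:-→d9:-→d10:-→d11:-→d12:-→d13:H3→d14:-→d15:-→d16:-→d17:-→d18:-→d19:-→d20:-→d21:-→d22:-→d23:-→d24:-→d25:-→d26:-→d27:-→d28:H2 -> H2
  lookup 22.144.0.21: bits 0001011010010 walk d0:H2→d1:-→d2:-→d3:-→d4:-→d5:-→d6:-→d7:-→d8:-→d9:-→d10:-→d11:-→d12:-→d13:H3 -> H3
  + 0.0.0.0/0 (H3) depth=0
  del 0.0.0.0/0 (clear depth 0)
  del 22.151.81.0/28 (clear depth 28)
  del 22.144.0.0/13 (clear depth 13)
  + 238.109.242.192/28 (H2) depth=28

== LOOKUPS ==
["H2","H3"]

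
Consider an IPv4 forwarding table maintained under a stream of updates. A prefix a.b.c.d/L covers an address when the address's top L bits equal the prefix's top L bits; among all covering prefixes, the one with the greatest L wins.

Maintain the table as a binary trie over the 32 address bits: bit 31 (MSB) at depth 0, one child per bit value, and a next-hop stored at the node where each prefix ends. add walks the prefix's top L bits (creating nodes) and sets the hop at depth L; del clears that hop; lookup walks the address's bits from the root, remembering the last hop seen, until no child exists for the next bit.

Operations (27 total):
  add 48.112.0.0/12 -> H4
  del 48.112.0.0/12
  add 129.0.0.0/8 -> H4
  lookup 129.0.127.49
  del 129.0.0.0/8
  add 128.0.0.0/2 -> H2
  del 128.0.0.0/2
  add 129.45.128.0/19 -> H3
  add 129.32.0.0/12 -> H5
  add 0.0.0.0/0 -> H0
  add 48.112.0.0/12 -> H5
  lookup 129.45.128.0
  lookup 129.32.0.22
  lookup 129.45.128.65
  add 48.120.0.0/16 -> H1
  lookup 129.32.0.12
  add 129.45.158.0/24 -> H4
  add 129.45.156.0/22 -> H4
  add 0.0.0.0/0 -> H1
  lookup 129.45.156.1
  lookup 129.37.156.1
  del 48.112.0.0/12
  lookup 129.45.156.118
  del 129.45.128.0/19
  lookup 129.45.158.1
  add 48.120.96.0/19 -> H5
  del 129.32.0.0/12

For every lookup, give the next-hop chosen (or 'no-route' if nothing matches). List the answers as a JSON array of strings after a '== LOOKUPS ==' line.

Apply in order:
  + 48.112.0.0/12 (H4) depth=12
  - 48.112.0.0/12 clear@12
  + 129.0.0.0/8 (H4) depth=8
  ? 129.0.127.49  path d0:-→d1:-→d2:-→d3:-→d4:-→d5:-→d6:-→d7:-→d8:H4  best=H4
  - 129.0.0.0/8 clear@8
  + 128.0.0.0/2 (H2) depth=2
  - 128.0.0.0/2 clear@2
  + 129.45.128.0/19 (H3) depth=19
  + 129.32.0.0/12 (H5) depth=12
  + 0.0.0.0/0 (H0) depth=0
  + 48.112.0.0/12 (H5) depth=12
  ? 129.45.128.0  path d0:H0→d1:-→d2:-→d3:-→d4:-→d5:-→d6:-→d7:-→d8:-→d9:-→d10:-→d11:-→d12:H5→d13:-→d14:-→d15:-→d16:-→d17:-→d18:-→d19:H3  best=H3
  ? 129.32.0.22  path d0:H0→d1:-→d2:-→d3:-→d4:-→d5:-→d6:-→d7:-→d8:-→d9:-→d10:-→d11:-→d12:H5  best=H5
  ? 129.45.128.65  path d0:H0→d1:-→d2:-→d3:-→d4:-→d5:-→d6:-→d7:-→d8:-→d9:-→d10:-→d11:-→d12:H5→d13:-→d14:-→d15:-→d16:-→d17:-→d18:-→d19:H3  best=H3
  + 48.120.0.0/16 (H1) depth=16
  ? 129.32.0.12  path d0:H0→d1:-→d2:-→d3:-→d4:-→d5:-→d6:-→d7:-→d8:-→d9:-→d10:-→d11:-→d12:H5  best=H5
  + 129.45.158.0/24 (H4) depth=24
  + 129.45.156.0/22 (H4) depth=22
  + 0.0.0.0/0 (H1) depth=0
  ? 129.45.156.1  path d0:H1→d1:-→d2:-→d3:-→d4:-→d5:-→d6:-→d7:-→d8:-→d9:-→d10:-→d11:-→d12:H5→d13:-→d14:-→d15:-→d16:-→d17:-→d18:-→d19:H3→d20:-→d21:-→d22:H4  best=H4
  ? 129.37.156.1  path d0:H1→d1:-→d2:-→d3:-→d4:-→d5:-→d6:-→d7:-→d8:-→d9:-→d10:-→d11:-→d12:H5  best=H5
  - 48.112.0.0/12 clear@12
  ? 129.45.156.118  path d0:H1→d1:-→d2:-→d3:-→d4:-→d5:-→d6:-→d7:-→d8:-→d9:-→d10:-→d11:-→d12:H5→d13:-→d14:-→d15:-→d16:-→d17:-→d18:-→d19:H3→d20:-→d21:-→d22:H4  best=H4
  - 129.45.128.0/19 clear@19
  ? 129.45.158.1  path d0:H1→d1:-→d2:-→d3:-→d4:-→d5:-→d6:-→d7:-→d8:-→d9:-→d10:-→d11:-→d12:H5→d13:-→d14:-→d15:-→d16:-→d17:-→d18:-→d19:-→d20:-→d21:-→d22:H4→d23:-→d24:H4  best=H4
  + 48.120.96.0/19 (H5) depth=19
  - 129.32.0.0/12 clear@12

== LOOKUPS ==
["H4","H3","H5","H3","H5","H4","H5","H4","H4"]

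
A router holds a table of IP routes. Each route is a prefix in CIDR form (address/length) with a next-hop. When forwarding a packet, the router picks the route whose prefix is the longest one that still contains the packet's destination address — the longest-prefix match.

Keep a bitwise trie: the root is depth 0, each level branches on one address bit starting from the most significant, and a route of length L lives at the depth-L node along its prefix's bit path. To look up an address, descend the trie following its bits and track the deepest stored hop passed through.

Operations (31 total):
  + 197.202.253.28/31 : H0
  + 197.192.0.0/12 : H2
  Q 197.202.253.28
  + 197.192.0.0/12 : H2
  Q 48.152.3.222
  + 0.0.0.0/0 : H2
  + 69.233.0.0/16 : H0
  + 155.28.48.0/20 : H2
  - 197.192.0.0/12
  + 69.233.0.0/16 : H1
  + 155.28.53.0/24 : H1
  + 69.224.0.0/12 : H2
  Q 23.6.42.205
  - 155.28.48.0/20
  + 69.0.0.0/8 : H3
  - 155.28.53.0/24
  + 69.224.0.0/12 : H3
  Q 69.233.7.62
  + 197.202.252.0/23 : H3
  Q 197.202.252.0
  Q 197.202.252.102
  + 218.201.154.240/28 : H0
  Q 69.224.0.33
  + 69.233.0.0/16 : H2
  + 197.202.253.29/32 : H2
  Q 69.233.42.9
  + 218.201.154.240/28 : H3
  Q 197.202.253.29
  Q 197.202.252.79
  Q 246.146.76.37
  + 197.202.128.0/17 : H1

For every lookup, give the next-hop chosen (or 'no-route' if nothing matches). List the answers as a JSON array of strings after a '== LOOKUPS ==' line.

Trace:
  add 197.202.253.28/31 -> H0 at depth 31
  add 197.192.0.0/12 -> H2 at depth 12
  Q 197.202.253.28: descend 1100010111001010111111010001110 ; hops seen [H2,H0] ; pick H0
  add 197.192.0.0/12 -> H2 at depth 12
  Q 48.152.3.222: descend ε ; hops seen [∅] ; pick no-route
  add 0.0.0.0/0 -> H2 at depth 0
  add 69.233.0.0/16 -> H0 at depth 16
  add 155.28.48.0/20 -> H2 at depth 20
  - 197.192.0.0/12 clear@12
  add 69.233.0.0/16 -> H1 at depth 16
  add 155.28.53.0/24 -> H1 at depth 24
  add 69.224.0.0/12 -> H2 at depth 12
  Q 23.6.42.205: descend 0 ; hops seen [H2] ; pick H2
  - 155.28.48.0/20 clear@20
  add 69.0.0.0/8 -> H3 at depth 8
  - 155.28.53.0/24 clear@24
  add 69.224.0.0/12 -> H3 at depth 12
  Q 69.233.7.62: descend 0100010111101001 ; hops seen [H2,H3,H3,H1] ; pick H1
  add 197.202.252.0/23 -> H3 at depth 23
  Q 197.202.252.0: descend 11000101110010101111110 ; hops seen [H2,H3] ; pick H3
  Q 197.202.252.102: descend 11000101110010101111110 ; hops seen [H2,H3] ; pick H3
  add 218.201.154.240/28 -> H0 at depth 28
  Q 69.224.0.33: descend 010001011110 ; hops seen [H2,H3,H3] ; pick H3
  add 69.233.0.0/16 -> H2 at depth 16
  add 197.202.253.29/32 -> H2 at depth 32
  Q 69.233.42.9: descend 0100010111101001 ; hops seen [H2,H3,H3,H2] ; pick H2
  add 218.201.154.240/28 -> H3 at depth 28
  Q 197.202.253.29: descend 11000101110010101111110100011101 ; hops seen [H2,H3,H0,H2] ; pick H2
  Q 197.202.252.79: descend 11000101110010101111110 ; hops seen [H2,H3] ; pick H3
  Q 246.146.76.37: descend 11 ; hops seen [H2] ; pick H2
  add 197.202.128.0/17 -> H1 at depth 17

== LOOKUPS ==
["H0","no-route","H2","H1","H3","H3","H3","H2","H2","H3","H2"]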